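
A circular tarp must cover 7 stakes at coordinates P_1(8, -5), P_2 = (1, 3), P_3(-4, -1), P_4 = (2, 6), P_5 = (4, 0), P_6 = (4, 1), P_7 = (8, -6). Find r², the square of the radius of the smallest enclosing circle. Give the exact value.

71825/1444

The minimum enclosing circle is determined by three boundary points: P_3, P_4, P_7.
Their circumcentre is (58/19, -37/38) with r² = 71825/1444.
The farthest remaining point P_1 is at distance² 58753/1444 ≤ 71825/1444.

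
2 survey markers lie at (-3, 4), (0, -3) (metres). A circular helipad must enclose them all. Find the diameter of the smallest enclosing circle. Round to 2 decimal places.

The smallest circle enclosing two points has them as diameter endpoints.
Centre = midpoint = (-1.5, 0.5); r² = |(-3, 4)−(0, -3)|²/4 = 58/4 = 14.5.
Diameter = 2r = 2√(14.5) ≈ 7.62.

7.62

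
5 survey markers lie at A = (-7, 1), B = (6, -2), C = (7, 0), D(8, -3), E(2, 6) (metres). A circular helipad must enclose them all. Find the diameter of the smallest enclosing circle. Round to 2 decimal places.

15.52

By Welzl's lemma the MEC is supported by two points (diametrically opposite) or three points (on a circumcircle).
The farthest pair is A–D with squared distance 241. The circle on this segment as diameter has centre (0.5, -1) and r² = 241/4 = 60.25.
Check B: distance² to centre = 31.25 ≤ 60.25, so it lies inside.
All remaining points lie in this disk, and no smaller disk contains both endpoints, so this is the minimum enclosing circle.
Diameter = 2r = 2√(60.25) ≈ 15.52.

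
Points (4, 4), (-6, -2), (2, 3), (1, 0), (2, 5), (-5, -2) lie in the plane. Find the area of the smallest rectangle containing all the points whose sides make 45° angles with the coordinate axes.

40

In coordinates u = x + y, v = x − y the rectangle is axis-aligned; the map (x,y)→(u,v) scales areas by 2.
u-values: 8, -8, 5, 1, 7, -7; range = 8 − (-8) = 16.
v-values: 0, -4, -1, 1, -3, -3; range = 1 − (-4) = 5.
Area = (16 × 5) / 2 = 40.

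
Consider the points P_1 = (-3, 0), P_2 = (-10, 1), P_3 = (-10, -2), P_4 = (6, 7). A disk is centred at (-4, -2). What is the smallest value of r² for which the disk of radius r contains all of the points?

181

The required radius is the distance from (-4, -2) to the farthest point.
Squared distances: 5, 45, 36, 181.
Maximum is 181, attained at P_4.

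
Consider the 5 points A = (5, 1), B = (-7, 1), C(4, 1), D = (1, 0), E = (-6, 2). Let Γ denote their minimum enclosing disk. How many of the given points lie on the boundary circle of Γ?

By Welzl's lemma the MEC is supported by two points (diametrically opposite) or three points (on a circumcircle).
The farthest pair is A–B with squared distance 144. The circle on this segment as diameter has centre (-1, 1) and r² = 144/4 = 36.
Check C: distance² to centre = 25 ≤ 36, so it lies inside.
All remaining points lie in this disk, and no smaller disk contains both endpoints, so this is the minimum enclosing circle.
The points at distance exactly r from the centre are A, B — 2 points.

2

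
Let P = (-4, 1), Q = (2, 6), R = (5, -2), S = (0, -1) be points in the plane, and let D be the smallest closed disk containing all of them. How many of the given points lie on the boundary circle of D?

By Welzl's lemma the MEC is supported by two points (diametrically opposite) or three points (on a circumcircle).
The minimum enclosing circle is determined by three boundary points: P, Q, R.
Their circumcentre is (43/42, 15/14) with r² = 22265/882.
The farthest remaining point S is at distance² 4709/882 ≤ 22265/882.
The points at distance exactly r from the centre are P, Q, R — 3 points.

3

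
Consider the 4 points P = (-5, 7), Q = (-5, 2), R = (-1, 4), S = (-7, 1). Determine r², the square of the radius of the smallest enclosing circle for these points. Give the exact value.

By Welzl's lemma the MEC is supported by two points (diametrically opposite) or three points (on a circumcircle).
The minimum enclosing circle is determined by three boundary points: P, R, S.
Their circumcentre is (-4.5, 3.5) with r² = 12.5.
The farthest remaining point Q is at distance² 2.5 ≤ 12.5.

12.5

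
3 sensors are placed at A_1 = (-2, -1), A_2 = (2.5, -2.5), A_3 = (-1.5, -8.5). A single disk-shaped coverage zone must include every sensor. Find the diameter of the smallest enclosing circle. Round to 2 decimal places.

Side lengths²: A_1A_2² = 22.5, A_1A_3² = 56.5, A_2A_3² = 52.
Since A_1A_3² = 56.5 < 52 + 22.5 = 74.5, the triangle is acute, so the smallest enclosing circle is the circumcircle.
Circumcentre = (-8/11, -103/22), r² = 7345/484.
Diameter = 2r = 2√(7345/484) ≈ 7.79.

7.79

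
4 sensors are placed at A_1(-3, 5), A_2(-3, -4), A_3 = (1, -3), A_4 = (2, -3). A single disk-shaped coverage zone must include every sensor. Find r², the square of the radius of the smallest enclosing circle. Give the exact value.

23.14

The minimum enclosing circle is determined by three boundary points: A_1, A_2, A_4.
Their circumcentre is (-1.3, 0.5) with r² = 23.14.
The farthest remaining point A_3 is at distance² 17.54 ≤ 23.14.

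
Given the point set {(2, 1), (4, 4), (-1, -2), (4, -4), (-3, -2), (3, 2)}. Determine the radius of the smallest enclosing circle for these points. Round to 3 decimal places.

4.794

A smallest enclosing disk is always determined by at most three of the input points on its boundary.
The minimum enclosing circle is determined by three boundary points: (4, 4), (4, -4), (-3, -2).
Their circumcentre is (19/14, 0) with r² = 4505/196.
The farthest remaining point (-1, -2) is at distance² 1873/196 ≤ 4505/196.
r = √(4505/196) ≈ 4.794.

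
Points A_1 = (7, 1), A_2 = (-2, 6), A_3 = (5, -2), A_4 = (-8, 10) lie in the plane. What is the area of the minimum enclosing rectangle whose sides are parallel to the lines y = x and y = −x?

In coordinates u = x + y, v = x − y the rectangle is axis-aligned; the map (x,y)→(u,v) scales areas by 2.
u-values: 8, 4, 3, 2; range = 8 − 2 = 6.
v-values: 6, -8, 7, -18; range = 7 − (-18) = 25.
Area = (6 × 25) / 2 = 75.

75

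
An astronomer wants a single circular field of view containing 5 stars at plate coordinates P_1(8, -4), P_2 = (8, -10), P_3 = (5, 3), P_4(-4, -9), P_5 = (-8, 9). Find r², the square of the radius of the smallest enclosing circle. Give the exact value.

By Welzl's lemma the MEC is supported by two points (diametrically opposite) or three points (on a circumcircle).
The farthest pair is P_2–P_5 with squared distance 617. The circle on this segment as diameter has centre (0, -0.5) and r² = 617/4 = 154.25.
Check P_1: distance² to centre = 76.25 ≤ 154.25, so it lies inside.
All remaining points lie in this disk, and no smaller disk contains both endpoints, so this is the minimum enclosing circle.

154.25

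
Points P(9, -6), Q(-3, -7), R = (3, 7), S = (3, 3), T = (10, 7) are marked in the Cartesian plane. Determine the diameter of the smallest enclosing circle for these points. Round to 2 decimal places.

19.10

By Welzl's lemma the MEC is supported by two points (diametrically opposite) or three points (on a circumcircle).
The farthest pair is Q–T with squared distance 365. The circle on this segment as diameter has centre (3.5, 0) and r² = 365/4 = 91.25.
Check P: distance² to centre = 66.25 ≤ 91.25, so it lies inside.
All remaining points lie in this disk, and no smaller disk contains both endpoints, so this is the minimum enclosing circle.
Diameter = 2r = 2√(91.25) ≈ 19.10.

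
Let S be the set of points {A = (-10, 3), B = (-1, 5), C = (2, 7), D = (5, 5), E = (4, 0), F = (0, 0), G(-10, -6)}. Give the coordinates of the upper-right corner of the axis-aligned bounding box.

x-range [-10, 5], y-range [-6, 7].
The upper-right corner is (5, 7).

(5, 7)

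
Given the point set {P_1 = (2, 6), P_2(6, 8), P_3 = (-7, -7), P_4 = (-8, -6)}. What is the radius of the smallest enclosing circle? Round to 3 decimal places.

A smallest enclosing disk is always determined by at most three of the input points on its boundary.
The farthest pair is P_2–P_3 with squared distance 394. The circle on this segment as diameter has centre (-0.5, 0.5) and r² = 394/4 = 98.5.
Check P_1: distance² to centre = 36.5 ≤ 98.5, so it lies inside.
All remaining points lie in this disk, and no smaller disk contains both endpoints, so this is the minimum enclosing circle.
r = √(98.5) ≈ 9.925.

9.925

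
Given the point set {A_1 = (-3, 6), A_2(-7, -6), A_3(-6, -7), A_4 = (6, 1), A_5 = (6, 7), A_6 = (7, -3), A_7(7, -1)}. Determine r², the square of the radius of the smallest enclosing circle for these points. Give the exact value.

The minimum enclosing circle of a finite set is fixed by two of the points (as a diameter) or three (as a circumcircle).
The farthest pair is A_3–A_5 with squared distance 340. The circle on this segment as diameter has centre (0, 0) and r² = 340/4 = 85.
Check A_1: distance² to centre = 45 ≤ 85, so it lies inside.
All remaining points lie in this disk, and no smaller disk contains both endpoints, so this is the minimum enclosing circle.

85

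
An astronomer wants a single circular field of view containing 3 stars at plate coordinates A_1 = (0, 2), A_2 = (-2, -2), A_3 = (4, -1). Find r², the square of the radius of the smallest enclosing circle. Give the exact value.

Side lengths²: A_1A_2² = 20, A_1A_3² = 25, A_2A_3² = 37.
Since A_2A_3² = 37 < 25 + 20 = 45, the triangle is acute, so the smallest enclosing circle is the circumcircle.
Circumcentre = (10/11, -21/22), r² = 4625/484.

4625/484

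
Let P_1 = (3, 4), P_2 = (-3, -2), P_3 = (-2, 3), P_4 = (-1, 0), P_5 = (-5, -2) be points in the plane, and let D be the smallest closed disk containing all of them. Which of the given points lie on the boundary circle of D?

The farthest pair is P_1–P_5 with squared distance 100. The circle on this segment as diameter has centre (-1, 1) and r² = 100/4 = 25.
Check P_2: distance² to centre = 13 ≤ 25, so it lies inside.
All remaining points lie in this disk, and no smaller disk contains both endpoints, so this is the minimum enclosing circle.
The points at distance exactly r from the centre are P_1, P_5 — 2 points.

P_1, P_5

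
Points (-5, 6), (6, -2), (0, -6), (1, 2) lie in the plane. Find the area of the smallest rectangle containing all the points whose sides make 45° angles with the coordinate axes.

95

In coordinates u = x + y, v = x − y the rectangle is axis-aligned; the map (x,y)→(u,v) scales areas by 2.
u-values: 1, 4, -6, 3; range = 4 − (-6) = 10.
v-values: -11, 8, 6, -1; range = 8 − (-11) = 19.
Area = (10 × 19) / 2 = 95.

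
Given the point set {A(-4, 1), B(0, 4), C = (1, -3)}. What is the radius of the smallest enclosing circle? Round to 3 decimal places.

Side lengths²: AB² = 25, AC² = 41, BC² = 50.
Since BC² = 50 < 41 + 25 = 66, the triangle is acute, so the smallest enclosing circle is the circumcircle.
Circumcentre = (-25/62, 23/62), r² = 25625/1922.
r = √(25625/1922) ≈ 3.651.

3.651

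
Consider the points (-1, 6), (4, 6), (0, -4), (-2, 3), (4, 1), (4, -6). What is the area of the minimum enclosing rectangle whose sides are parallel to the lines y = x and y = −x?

In coordinates u = x + y, v = x − y the rectangle is axis-aligned; the map (x,y)→(u,v) scales areas by 2.
u-values: 5, 10, -4, 1, 5, -2; range = 10 − (-4) = 14.
v-values: -7, -2, 4, -5, 3, 10; range = 10 − (-7) = 17.
Area = (14 × 17) / 2 = 119.

119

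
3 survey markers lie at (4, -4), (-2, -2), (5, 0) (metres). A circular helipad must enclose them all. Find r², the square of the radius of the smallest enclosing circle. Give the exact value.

Call the three points A, B, C in the order given.
Side lengths²: AB² = 40, AC² = 17, BC² = 53.
Since BC² = 53 < 40 + 17 = 57, the triangle is acute, so the smallest enclosing circle is the circumcircle.
Circumcentre = (41/26, -33/26), r² = 4505/338.

4505/338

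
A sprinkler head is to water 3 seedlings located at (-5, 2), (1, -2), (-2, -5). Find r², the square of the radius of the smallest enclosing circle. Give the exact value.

Call the three points A, B, C in the order given.
Side lengths²: AB² = 52, AC² = 58, BC² = 18.
Since AC² = 58 < 52 + 18 = 70, the triangle is acute, so the smallest enclosing circle is the circumcircle.
Circumcentre = (-2.8, -1.2), r² = 15.08.

15.08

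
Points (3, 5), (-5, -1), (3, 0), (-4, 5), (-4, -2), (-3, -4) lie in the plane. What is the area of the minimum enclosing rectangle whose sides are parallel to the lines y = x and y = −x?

90

In coordinates u = x + y, v = x − y the rectangle is axis-aligned; the map (x,y)→(u,v) scales areas by 2.
u-values: 8, -6, 3, 1, -6, -7; range = 8 − (-7) = 15.
v-values: -2, -4, 3, -9, -2, 1; range = 3 − (-9) = 12.
Area = (15 × 12) / 2 = 90.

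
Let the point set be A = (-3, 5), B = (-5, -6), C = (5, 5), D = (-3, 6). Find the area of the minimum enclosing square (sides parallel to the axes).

144

The bounding box has width 10 and height 12.
An axis-aligned square enclosing the set must have side ≥ max(width, height).
So the minimum side is max(10, 12) = 12.
Area = 12² = 144.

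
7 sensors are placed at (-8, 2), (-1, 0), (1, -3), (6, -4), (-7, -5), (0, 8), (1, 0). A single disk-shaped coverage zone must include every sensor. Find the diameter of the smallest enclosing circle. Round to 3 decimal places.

A smallest enclosing disk is always determined by at most three of the input points on its boundary.
The minimum enclosing circle is determined by three boundary points: (6, -4), (-7, -5), (0, 8).
Their circumcentre is (-23/27, 2/27) with r² = 46325/729.
The farthest remaining point (-8, 2) is at distance² 39953/729 ≤ 46325/729.
Diameter = 2r = 2√(46325/729) ≈ 15.943.

15.943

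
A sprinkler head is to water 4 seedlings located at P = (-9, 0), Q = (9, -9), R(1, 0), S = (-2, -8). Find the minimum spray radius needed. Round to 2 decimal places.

The minimum enclosing circle of a finite set is fixed by two of the points (as a diameter) or three (as a circumcircle).
The farthest pair is P–Q with squared distance 405. The circle on this segment as diameter has centre (0, -4.5) and r² = 405/4 = 101.25.
Check R: distance² to centre = 21.25 ≤ 101.25, so it lies inside.
All remaining points lie in this disk, and no smaller disk contains both endpoints, so this is the minimum enclosing circle.
r = √(101.25) ≈ 10.06.

10.06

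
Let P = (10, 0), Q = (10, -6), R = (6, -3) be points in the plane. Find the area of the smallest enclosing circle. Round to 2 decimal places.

Side lengths²: PQ² = 36, PR² = 25, QR² = 25.
Since PQ² = 36 < 25 + 25 = 50, the triangle is acute, so the smallest enclosing circle is the circumcircle.
Circumcentre = (9.125, -3), r² = 9.765625.
Area = π·r² = π·9.765625 ≈ 30.68.

30.68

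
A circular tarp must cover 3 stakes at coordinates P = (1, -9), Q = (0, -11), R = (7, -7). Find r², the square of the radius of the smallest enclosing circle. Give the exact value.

16.25

Side lengths²: PQ² = 5, PR² = 40, QR² = 65.
Since QR² = 65 ≥ 40 + 5 = 45, the angle opposite QR is not acute, so the smallest enclosing circle has QR as diameter.
Centre = midpoint of QR = (3.5, -9), r² = 65/4 = 16.25.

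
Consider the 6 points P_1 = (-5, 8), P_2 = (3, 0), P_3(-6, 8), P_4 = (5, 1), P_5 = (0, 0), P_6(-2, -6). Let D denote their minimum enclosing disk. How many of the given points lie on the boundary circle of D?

3

By Welzl's lemma the MEC is supported by two points (diametrically opposite) or three points (on a circumcircle).
The minimum enclosing circle is determined by three boundary points: P_3, P_4, P_6.
Their circumcentre is (-22/9, 13/9) with r² = 4505/81.
The farthest remaining point P_1 is at distance² 4010/81 ≤ 4505/81.
The points at distance exactly r from the centre are P_3, P_4, P_6 — 3 points.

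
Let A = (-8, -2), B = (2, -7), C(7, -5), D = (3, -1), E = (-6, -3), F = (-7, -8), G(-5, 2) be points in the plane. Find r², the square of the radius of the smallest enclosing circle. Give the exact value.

A smallest enclosing disk is always determined by at most three of the input points on its boundary.
The minimum enclosing circle is determined by three boundary points: A, C, F.
Their circumcentre is (-33/58, -223/58) with r² = 98605/1682.
The farthest remaining point G is at distance² 90485/1682 ≤ 98605/1682.

98605/1682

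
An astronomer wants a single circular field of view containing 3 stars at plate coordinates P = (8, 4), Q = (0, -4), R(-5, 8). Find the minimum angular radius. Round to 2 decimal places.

7.35

Side lengths²: PQ² = 128, PR² = 185, QR² = 169.
Since PR² = 185 < 169 + 128 = 297, the triangle is acute, so the smallest enclosing circle is the circumcircle.
Circumcentre = (23/34, 113/34), r² = 31265/578.
r = √(31265/578) ≈ 7.35.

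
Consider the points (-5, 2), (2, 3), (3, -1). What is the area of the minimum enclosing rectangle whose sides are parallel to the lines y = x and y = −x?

In coordinates u = x + y, v = x − y the rectangle is axis-aligned; the map (x,y)→(u,v) scales areas by 2.
u-values: -3, 5, 2; range = 5 − (-3) = 8.
v-values: -7, -1, 4; range = 4 − (-7) = 11.
Area = (8 × 11) / 2 = 44.

44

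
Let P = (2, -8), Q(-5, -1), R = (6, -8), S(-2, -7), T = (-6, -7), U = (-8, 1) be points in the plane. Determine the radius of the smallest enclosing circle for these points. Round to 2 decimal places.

A smallest enclosing disk is always determined by at most three of the input points on its boundary.
The farthest pair is R–U with squared distance 277. The circle on this segment as diameter has centre (-1, -3.5) and r² = 277/4 = 69.25.
Check P: distance² to centre = 29.25 ≤ 69.25, so it lies inside.
All remaining points lie in this disk, and no smaller disk contains both endpoints, so this is the minimum enclosing circle.
r = √(69.25) ≈ 8.32.

8.32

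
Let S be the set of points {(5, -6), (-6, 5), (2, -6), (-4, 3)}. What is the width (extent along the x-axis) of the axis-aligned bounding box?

max x = 5, min x = -6, so width = 11.

11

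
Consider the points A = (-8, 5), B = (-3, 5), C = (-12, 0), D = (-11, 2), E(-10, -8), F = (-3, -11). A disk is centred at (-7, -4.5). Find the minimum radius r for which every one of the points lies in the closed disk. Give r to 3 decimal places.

10.308

The required radius is the distance from (-7, -4.5) to the farthest point.
Squared distances: 91.25, 106.25, 45.25, 58.25, 21.25, 58.25.
Maximum is 106.25, attained at B.
r = √(106.25) ≈ 10.308.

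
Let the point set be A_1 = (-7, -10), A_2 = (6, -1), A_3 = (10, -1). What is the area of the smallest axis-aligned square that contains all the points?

The bounding box has width 17 and height 9.
An axis-aligned square enclosing the set must have side ≥ max(width, height).
So the minimum side is max(17, 9) = 17.
Area = 17² = 289.

289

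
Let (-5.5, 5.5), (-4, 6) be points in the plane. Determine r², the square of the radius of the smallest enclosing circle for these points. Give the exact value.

0.625

The smallest circle enclosing two points has them as diameter endpoints.
Centre = midpoint = (-4.75, 5.75); r² = |(-5.5, 5.5)−(-4, 6)|²/4 = 2.5/4 = 0.625.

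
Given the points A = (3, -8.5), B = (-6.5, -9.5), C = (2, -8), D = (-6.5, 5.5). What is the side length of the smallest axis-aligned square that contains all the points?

The bounding box has width 9.5 and height 15.
An axis-aligned square enclosing the set must have side ≥ max(width, height).
So the minimum side is max(9.5, 15) = 15.

15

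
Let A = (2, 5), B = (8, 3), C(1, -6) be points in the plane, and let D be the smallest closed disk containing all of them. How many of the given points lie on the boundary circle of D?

Side lengths²: AB² = 40, AC² = 122, BC² = 130.
Since BC² = 130 < 122 + 40 = 162, the triangle is acute, so the smallest enclosing circle is the circumcircle.
Circumcentre = (117/34, -23/34), r² = 19825/578.
The points at distance exactly r from the centre are A, B, C — 3 points.

3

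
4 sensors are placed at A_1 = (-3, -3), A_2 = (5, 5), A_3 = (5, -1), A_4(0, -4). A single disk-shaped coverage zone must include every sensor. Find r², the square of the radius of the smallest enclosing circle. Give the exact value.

32

The minimum enclosing circle of a finite set is fixed by two of the points (as a diameter) or three (as a circumcircle).
The farthest pair is A_1–A_2 with squared distance 128. The circle on this segment as diameter has centre (1, 1) and r² = 128/4 = 32.
Check A_3: distance² to centre = 20 ≤ 32, so it lies inside.
All remaining points lie in this disk, and no smaller disk contains both endpoints, so this is the minimum enclosing circle.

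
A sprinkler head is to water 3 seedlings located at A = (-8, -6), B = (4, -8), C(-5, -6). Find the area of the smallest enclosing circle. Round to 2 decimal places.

Side lengths²: AB² = 148, AC² = 9, BC² = 85.
Since AB² = 148 ≥ 85 + 9 = 94, the angle opposite AB is not acute, so the smallest enclosing circle has AB as diameter.
Centre = midpoint of AB = (-2, -7), r² = 148/4 = 37.
Area = π·r² = π·37 ≈ 116.24.

116.24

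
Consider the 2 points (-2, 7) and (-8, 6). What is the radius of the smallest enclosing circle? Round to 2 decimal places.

3.04

The smallest circle enclosing two points has them as diameter endpoints.
Centre = midpoint = (-5, 6.5); r² = |(-2, 7)−(-8, 6)|²/4 = 37/4 = 9.25.
r = √(9.25) ≈ 3.04.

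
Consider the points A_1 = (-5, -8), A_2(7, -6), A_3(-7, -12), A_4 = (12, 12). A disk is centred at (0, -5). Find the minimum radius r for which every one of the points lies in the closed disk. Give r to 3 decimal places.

The required radius is the distance from (0, -5) to the farthest point.
Squared distances: 34, 50, 98, 433.
Maximum is 433, attained at A_4.
r = √433 ≈ 20.809.

20.809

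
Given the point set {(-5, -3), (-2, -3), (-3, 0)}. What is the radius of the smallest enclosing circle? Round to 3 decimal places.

1.900

Call the three points A, B, C in the order given.
Side lengths²: AB² = 9, AC² = 13, BC² = 10.
Since AC² = 13 < 10 + 9 = 19, the triangle is acute, so the smallest enclosing circle is the circumcircle.
Circumcentre = (-3.5, -11/6), r² = 65/18.
r = √(65/18) ≈ 1.900.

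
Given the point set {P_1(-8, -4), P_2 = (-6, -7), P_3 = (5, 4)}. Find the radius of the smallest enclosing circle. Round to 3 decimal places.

Side lengths²: P_1P_2² = 13, P_1P_3² = 233, P_2P_3² = 242.
Since P_2P_3² = 242 < 233 + 13 = 246, the triangle is acute, so the smallest enclosing circle is the circumcircle.
Circumcentre = (-0.7, -1.3), r² = 60.58.
r = √(60.58) ≈ 7.783.

7.783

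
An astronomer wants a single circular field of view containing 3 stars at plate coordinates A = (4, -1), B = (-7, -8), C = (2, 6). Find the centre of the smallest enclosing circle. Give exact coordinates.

Side lengths²: AB² = 170, AC² = 53, BC² = 277.
Since BC² = 277 ≥ 170 + 53 = 223, the angle opposite BC is not acute, so the smallest enclosing circle has BC as diameter.
Centre = midpoint of BC = (-2.5, -1), r² = 277/4 = 69.25.
Centre = (-2.5, -1).

(-2.5, -1)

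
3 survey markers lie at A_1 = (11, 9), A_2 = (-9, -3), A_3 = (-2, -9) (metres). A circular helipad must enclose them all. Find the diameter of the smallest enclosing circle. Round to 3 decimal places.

Side lengths²: A_1A_2² = 544, A_1A_3² = 493, A_2A_3² = 85.
Since A_1A_2² = 544 < 493 + 85 = 578, the triangle is acute, so the smallest enclosing circle is the circumcircle.
Circumcentre = (1.5, 13/6), r² = 2465/18.
Diameter = 2r = 2√(2465/18) ≈ 23.405.

23.405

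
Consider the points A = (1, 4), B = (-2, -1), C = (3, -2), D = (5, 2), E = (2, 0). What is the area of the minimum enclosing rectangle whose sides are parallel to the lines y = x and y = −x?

In coordinates u = x + y, v = x − y the rectangle is axis-aligned; the map (x,y)→(u,v) scales areas by 2.
u-values: 5, -3, 1, 7, 2; range = 7 − (-3) = 10.
v-values: -3, -1, 5, 3, 2; range = 5 − (-3) = 8.
Area = (10 × 8) / 2 = 40.

40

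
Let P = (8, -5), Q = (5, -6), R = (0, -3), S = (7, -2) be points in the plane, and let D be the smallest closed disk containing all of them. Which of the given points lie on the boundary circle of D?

P, R

The farthest pair is P–R with squared distance 68. The circle on this segment as diameter has centre (4, -4) and r² = 68/4 = 17.
Check Q: distance² to centre = 5 ≤ 17, so it lies inside.
All remaining points lie in this disk, and no smaller disk contains both endpoints, so this is the minimum enclosing circle.
The points at distance exactly r from the centre are P, R — 2 points.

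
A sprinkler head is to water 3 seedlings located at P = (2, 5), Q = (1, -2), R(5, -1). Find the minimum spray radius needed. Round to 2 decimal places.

Side lengths²: PQ² = 50, PR² = 45, QR² = 17.
Since PQ² = 50 < 45 + 17 = 62, the triangle is acute, so the smallest enclosing circle is the circumcircle.
Circumcentre = (41/18, 25/18), r² = 2125/162.
r = √(2125/162) ≈ 3.62.

3.62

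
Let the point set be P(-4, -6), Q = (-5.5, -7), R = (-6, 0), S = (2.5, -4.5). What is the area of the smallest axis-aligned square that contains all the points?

The bounding box has width 8.5 and height 7.
An axis-aligned square enclosing the set must have side ≥ max(width, height).
So the minimum side is max(8.5, 7) = 8.5.
Area = 8.5² = 72.25.

72.25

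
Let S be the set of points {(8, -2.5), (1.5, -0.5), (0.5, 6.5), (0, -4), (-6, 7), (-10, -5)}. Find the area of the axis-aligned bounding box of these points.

x ranges over [-10, 8], width 18.
y ranges over [-5, 7], height 12.
Area = 18 × 12 = 216.

216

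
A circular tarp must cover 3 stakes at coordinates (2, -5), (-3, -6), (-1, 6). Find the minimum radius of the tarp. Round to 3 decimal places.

Call the three points A, B, C in the order given.
Side lengths²: AB² = 26, AC² = 130, BC² = 148.
Since BC² = 148 < 130 + 26 = 156, the triangle is acute, so the smallest enclosing circle is the circumcircle.
Circumcentre = (-46/29, -2/29), r² = 31265/841.
r = √(31265/841) ≈ 6.097.

6.097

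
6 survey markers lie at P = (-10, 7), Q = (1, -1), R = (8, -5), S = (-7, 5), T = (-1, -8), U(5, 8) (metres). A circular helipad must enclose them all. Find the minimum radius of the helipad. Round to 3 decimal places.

A smallest enclosing disk is always determined by at most three of the input points on its boundary.
The farthest pair is P–R with squared distance 468. The circle on this segment as diameter has centre (-1, 1) and r² = 468/4 = 117.
Check Q: distance² to centre = 8 ≤ 117, so it lies inside.
All remaining points lie in this disk, and no smaller disk contains both endpoints, so this is the minimum enclosing circle.
r = √117 ≈ 10.817.

10.817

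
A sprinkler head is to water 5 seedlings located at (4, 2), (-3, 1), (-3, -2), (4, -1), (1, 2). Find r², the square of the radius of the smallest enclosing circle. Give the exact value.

By Welzl's lemma the MEC is supported by two points (diametrically opposite) or three points (on a circumcircle).
The farthest pair is (4, 2)–(-3, -2) with squared distance 65. The circle on this segment as diameter has centre (0.5, 0) and r² = 65/4 = 16.25.
Check (-3, 1): distance² to centre = 13.25 ≤ 16.25, so it lies inside.
All remaining points lie in this disk, and no smaller disk contains both endpoints, so this is the minimum enclosing circle.

16.25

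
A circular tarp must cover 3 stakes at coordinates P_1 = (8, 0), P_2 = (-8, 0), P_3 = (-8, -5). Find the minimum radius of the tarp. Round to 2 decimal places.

8.38

Side lengths²: P_1P_2² = 256, P_1P_3² = 281, P_2P_3² = 25.
Since P_1P_3² = 281 ≥ 256 + 25 = 281, the angle opposite P_1P_3 is not acute, so the smallest enclosing circle has P_1P_3 as diameter.
Centre = midpoint of P_1P_3 = (0, -2.5), r² = 281/4 = 70.25.
r = √(70.25) ≈ 8.38.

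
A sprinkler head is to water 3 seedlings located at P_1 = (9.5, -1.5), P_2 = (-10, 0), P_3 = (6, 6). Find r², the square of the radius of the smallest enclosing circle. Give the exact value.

95.625

Side lengths²: P_1P_2² = 382.5, P_1P_3² = 68.5, P_2P_3² = 292.
Since P_1P_2² = 382.5 ≥ 292 + 68.5 = 360.5, the angle opposite P_1P_2 is not acute, so the smallest enclosing circle has P_1P_2 as diameter.
Centre = midpoint of P_1P_2 = (-0.25, -0.75), r² = 382.5/4 = 95.625.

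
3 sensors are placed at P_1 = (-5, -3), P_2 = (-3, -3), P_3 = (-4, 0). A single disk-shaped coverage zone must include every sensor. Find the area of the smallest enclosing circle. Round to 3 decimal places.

8.727

Side lengths²: P_1P_2² = 4, P_1P_3² = 10, P_2P_3² = 10.
Since P_2P_3² = 10 < 10 + 4 = 14, the triangle is acute, so the smallest enclosing circle is the circumcircle.
Circumcentre = (-4, -5/3), r² = 25/9.
Area = π·r² = π·25/9 ≈ 8.727.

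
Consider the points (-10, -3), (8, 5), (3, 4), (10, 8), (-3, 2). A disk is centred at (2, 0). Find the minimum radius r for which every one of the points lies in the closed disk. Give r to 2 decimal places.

The required radius is the distance from (2, 0) to the farthest point.
Squared distances: 153, 61, 17, 128, 29.
Maximum is 153, attained at (-10, -3).
r = √153 ≈ 12.37.

12.37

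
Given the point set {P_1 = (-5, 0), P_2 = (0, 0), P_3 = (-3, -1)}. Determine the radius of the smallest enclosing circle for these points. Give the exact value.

Side lengths²: P_1P_2² = 25, P_1P_3² = 5, P_2P_3² = 10.
Since P_1P_2² = 25 ≥ 10 + 5 = 15, the angle opposite P_1P_2 is not acute, so the smallest enclosing circle has P_1P_2 as diameter.
Centre = midpoint of P_1P_2 = (-2.5, 0), r² = 25/4 = 6.25.
r = √(6.25) = 2.5.

2.5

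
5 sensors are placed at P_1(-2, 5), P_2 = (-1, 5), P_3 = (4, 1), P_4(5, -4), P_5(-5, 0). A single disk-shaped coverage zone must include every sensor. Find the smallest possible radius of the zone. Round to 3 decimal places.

The minimum enclosing circle is determined by three boundary points: P_1, P_4, P_5.
Their circumcentre is (24/31, -2/31) with r² = 32045/961.
The farthest remaining point P_2 is at distance² 27674/961 ≤ 32045/961.
r = √(32045/961) ≈ 5.775.

5.775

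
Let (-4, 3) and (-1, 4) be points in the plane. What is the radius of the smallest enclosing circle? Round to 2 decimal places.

1.58

The smallest circle enclosing two points has them as diameter endpoints.
Centre = midpoint = (-2.5, 3.5); r² = |(-4, 3)−(-1, 4)|²/4 = 10/4 = 2.5.
r = √(2.5) ≈ 1.58.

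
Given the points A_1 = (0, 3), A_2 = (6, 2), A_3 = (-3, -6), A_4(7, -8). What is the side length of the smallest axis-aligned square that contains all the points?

11

The bounding box has width 10 and height 11.
An axis-aligned square enclosing the set must have side ≥ max(width, height).
So the minimum side is max(10, 11) = 11.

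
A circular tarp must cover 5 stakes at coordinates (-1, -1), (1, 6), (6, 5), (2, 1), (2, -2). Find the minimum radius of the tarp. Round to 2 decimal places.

4.61

By Welzl's lemma the MEC is supported by two points (diametrically opposite) or three points (on a circumcircle).
The farthest pair is (-1, -1)–(6, 5) with squared distance 85. The circle on this segment as diameter has centre (2.5, 2) and r² = 85/4 = 21.25.
Check (1, 6): distance² to centre = 18.25 ≤ 21.25, so it lies inside.
All remaining points lie in this disk, and no smaller disk contains both endpoints, so this is the minimum enclosing circle.
r = √(21.25) ≈ 4.61.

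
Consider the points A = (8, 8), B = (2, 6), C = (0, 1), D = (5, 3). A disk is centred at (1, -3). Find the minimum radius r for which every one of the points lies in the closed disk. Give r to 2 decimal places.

13.04

The required radius is the distance from (1, -3) to the farthest point.
Squared distances: 170, 82, 17, 52.
Maximum is 170, attained at A.
r = √170 ≈ 13.04.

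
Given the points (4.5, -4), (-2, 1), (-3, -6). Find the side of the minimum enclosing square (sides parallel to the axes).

The bounding box has width 7.5 and height 7.
An axis-aligned square enclosing the set must have side ≥ max(width, height).
So the minimum side is max(7.5, 7) = 7.5.

7.5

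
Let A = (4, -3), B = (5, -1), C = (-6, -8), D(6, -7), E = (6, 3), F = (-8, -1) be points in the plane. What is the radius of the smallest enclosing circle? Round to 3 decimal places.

A smallest enclosing disk is always determined by at most three of the input points on its boundary.
The farthest pair is C–E with squared distance 265. The circle on this segment as diameter has centre (0, -2.5) and r² = 265/4 = 66.25.
Check A: distance² to centre = 16.25 ≤ 66.25, so it lies inside.
All remaining points lie in this disk, and no smaller disk contains both endpoints, so this is the minimum enclosing circle.
r = √(66.25) ≈ 8.139.

8.139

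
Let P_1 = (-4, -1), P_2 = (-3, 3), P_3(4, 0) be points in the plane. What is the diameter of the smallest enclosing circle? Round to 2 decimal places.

8.17

Side lengths²: P_1P_2² = 17, P_1P_3² = 65, P_2P_3² = 58.
Since P_1P_3² = 65 < 58 + 17 = 75, the triangle is acute, so the smallest enclosing circle is the circumcircle.
Circumcentre = (-5/62, 9/62), r² = 32045/1922.
Diameter = 2r = 2√(32045/1922) ≈ 8.17.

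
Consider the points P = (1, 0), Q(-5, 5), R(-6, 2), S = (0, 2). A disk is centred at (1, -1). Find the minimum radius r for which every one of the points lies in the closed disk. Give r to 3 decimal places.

8.485

The required radius is the distance from (1, -1) to the farthest point.
Squared distances: 1, 72, 58, 10.
Maximum is 72, attained at Q.
r = √72 ≈ 8.485.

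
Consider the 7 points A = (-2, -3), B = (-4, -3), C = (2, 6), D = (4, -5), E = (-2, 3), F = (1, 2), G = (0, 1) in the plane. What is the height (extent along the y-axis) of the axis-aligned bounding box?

11

max y = 6, min y = -5, so height = 11.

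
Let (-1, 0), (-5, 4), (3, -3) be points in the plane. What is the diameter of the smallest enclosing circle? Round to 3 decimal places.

10.630

Call the three points A, B, C in the order given.
Side lengths²: AB² = 32, AC² = 25, BC² = 113.
Since BC² = 113 ≥ 32 + 25 = 57, the angle opposite BC is not acute, so the smallest enclosing circle has BC as diameter.
Centre = midpoint of BC = (-1, 0.5), r² = 113/4 = 28.25.
Diameter = 2r = 2√(28.25) ≈ 10.630.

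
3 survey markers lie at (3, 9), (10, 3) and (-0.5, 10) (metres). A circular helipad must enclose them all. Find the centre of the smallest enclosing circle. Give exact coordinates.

(4.75, 6.5)

Call the three points A, B, C in the order given.
Side lengths²: AB² = 85, AC² = 13.25, BC² = 159.25.
Since BC² = 159.25 ≥ 85 + 13.25 = 98.25, the angle opposite BC is not acute, so the smallest enclosing circle has BC as diameter.
Centre = midpoint of BC = (4.75, 6.5), r² = 159.25/4 = 39.8125.
Centre = (4.75, 6.5).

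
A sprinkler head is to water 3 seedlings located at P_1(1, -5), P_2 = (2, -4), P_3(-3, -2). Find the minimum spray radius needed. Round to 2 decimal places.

2.69

Side lengths²: P_1P_2² = 2, P_1P_3² = 25, P_2P_3² = 29.
Since P_2P_3² = 29 ≥ 25 + 2 = 27, the angle opposite P_2P_3 is not acute, so the smallest enclosing circle has P_2P_3 as diameter.
Centre = midpoint of P_2P_3 = (-0.5, -3), r² = 29/4 = 7.25.
r = √(7.25) ≈ 2.69.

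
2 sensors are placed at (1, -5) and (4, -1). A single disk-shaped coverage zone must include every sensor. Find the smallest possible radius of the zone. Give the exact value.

The smallest circle enclosing two points has them as diameter endpoints.
Centre = midpoint = (2.5, -3); r² = |(1, -5)−(4, -1)|²/4 = 25/4 = 6.25.
r = √(6.25) = 2.5.

2.5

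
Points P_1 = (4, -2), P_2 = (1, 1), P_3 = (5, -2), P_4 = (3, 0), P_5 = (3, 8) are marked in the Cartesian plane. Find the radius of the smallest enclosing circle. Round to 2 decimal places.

A smallest enclosing disk is always determined by at most three of the input points on its boundary.
The farthest pair is P_3–P_5 with squared distance 104. The circle on this segment as diameter has centre (4, 3) and r² = 104/4 = 26.
Check P_1: distance² to centre = 25 ≤ 26, so it lies inside.
All remaining points lie in this disk, and no smaller disk contains both endpoints, so this is the minimum enclosing circle.
r = √26 ≈ 5.10.

5.10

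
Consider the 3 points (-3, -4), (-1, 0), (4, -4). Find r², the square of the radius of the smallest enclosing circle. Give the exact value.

12.8125

Call the three points A, B, C in the order given.
Side lengths²: AB² = 20, AC² = 49, BC² = 41.
Since AC² = 49 < 41 + 20 = 61, the triangle is acute, so the smallest enclosing circle is the circumcircle.
Circumcentre = (0.5, -3.25), r² = 12.8125.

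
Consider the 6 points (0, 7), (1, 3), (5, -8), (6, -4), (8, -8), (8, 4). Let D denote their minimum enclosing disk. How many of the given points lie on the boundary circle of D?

2

The minimum enclosing circle of a finite set is fixed by two of the points (as a diameter) or three (as a circumcircle).
The farthest pair is (0, 7)–(8, -8) with squared distance 289. The circle on this segment as diameter has centre (4, -0.5) and r² = 289/4 = 72.25.
Check (1, 3): distance² to centre = 21.25 ≤ 72.25, so it lies inside.
All remaining points lie in this disk, and no smaller disk contains both endpoints, so this is the minimum enclosing circle.
The points at distance exactly r from the centre are (0, 7), (8, -8) — 2 points.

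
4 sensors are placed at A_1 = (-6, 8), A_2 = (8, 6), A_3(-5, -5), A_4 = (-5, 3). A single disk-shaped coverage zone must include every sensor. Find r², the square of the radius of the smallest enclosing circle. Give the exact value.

By Welzl's lemma the MEC is supported by two points (diametrically opposite) or three points (on a circumcircle).
The minimum enclosing circle is determined by three boundary points: A_1, A_2, A_3.
Their circumcentre is (5/18, 35/18) with r² = 12325/162.
The farthest remaining point A_4 is at distance² 4693/162 ≤ 12325/162.

12325/162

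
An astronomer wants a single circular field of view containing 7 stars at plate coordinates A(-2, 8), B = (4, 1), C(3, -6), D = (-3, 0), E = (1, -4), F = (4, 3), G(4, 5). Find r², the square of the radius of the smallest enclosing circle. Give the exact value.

The minimum enclosing circle of a finite set is fixed by two of the points (as a diameter) or three (as a circumcircle).
The farthest pair is A–C with squared distance 221. The circle on this segment as diameter has centre (0.5, 1) and r² = 221/4 = 55.25.
Check B: distance² to centre = 12.25 ≤ 55.25, so it lies inside.
All remaining points lie in this disk, and no smaller disk contains both endpoints, so this is the minimum enclosing circle.

55.25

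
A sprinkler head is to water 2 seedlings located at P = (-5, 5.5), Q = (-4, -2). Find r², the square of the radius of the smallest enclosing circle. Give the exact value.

14.3125

The smallest circle enclosing two points has them as diameter endpoints.
Centre = midpoint = (-4.5, 1.75); r² = |PQ|²/4 = 57.25/4 = 14.3125.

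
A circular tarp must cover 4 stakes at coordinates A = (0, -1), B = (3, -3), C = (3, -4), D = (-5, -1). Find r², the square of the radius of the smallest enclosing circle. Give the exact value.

18.25

The farthest pair is C–D with squared distance 73. The circle on this segment as diameter has centre (-1, -2.5) and r² = 73/4 = 18.25.
Check A: distance² to centre = 3.25 ≤ 18.25, so it lies inside.
All remaining points lie in this disk, and no smaller disk contains both endpoints, so this is the minimum enclosing circle.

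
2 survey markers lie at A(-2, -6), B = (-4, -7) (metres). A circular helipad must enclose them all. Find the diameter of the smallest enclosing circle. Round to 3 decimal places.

The smallest circle enclosing two points has them as diameter endpoints.
Centre = midpoint = (-3, -6.5); r² = |AB|²/4 = 5/4 = 1.25.
Diameter = 2r = 2√(1.25) ≈ 2.236.

2.236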